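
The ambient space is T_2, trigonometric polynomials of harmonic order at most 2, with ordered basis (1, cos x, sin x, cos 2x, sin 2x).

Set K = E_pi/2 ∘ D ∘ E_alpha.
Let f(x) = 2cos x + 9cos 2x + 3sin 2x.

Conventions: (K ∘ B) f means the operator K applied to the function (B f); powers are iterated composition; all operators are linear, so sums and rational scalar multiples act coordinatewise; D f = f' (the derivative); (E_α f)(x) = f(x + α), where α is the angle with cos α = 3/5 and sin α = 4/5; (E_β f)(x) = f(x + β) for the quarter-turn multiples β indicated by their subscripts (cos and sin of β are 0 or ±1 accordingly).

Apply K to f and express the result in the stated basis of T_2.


g(x) = -(6/5)cos x + (8/5)sin x + (474/25)cos 2x + (18/25)sin 2x

E_alpha f = (6/5)cos x - (8/5)sin x + (9/25)cos 2x - (237/25)sin 2x
D E_alpha f = -(8/5)cos x - (6/5)sin x - (474/25)cos 2x - (18/25)sin 2x
E_pi/2 D E_alpha f = -(6/5)cos x + (8/5)sin x + (474/25)cos 2x + (18/25)sin 2x


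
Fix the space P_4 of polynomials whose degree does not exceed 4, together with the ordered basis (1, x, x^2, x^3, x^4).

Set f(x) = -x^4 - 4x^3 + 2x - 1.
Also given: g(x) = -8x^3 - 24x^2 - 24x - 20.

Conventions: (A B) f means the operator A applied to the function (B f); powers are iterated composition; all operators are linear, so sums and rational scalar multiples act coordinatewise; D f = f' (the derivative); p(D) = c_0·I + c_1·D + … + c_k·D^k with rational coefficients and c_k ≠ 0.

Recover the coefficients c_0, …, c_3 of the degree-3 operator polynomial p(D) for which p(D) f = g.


c_0 = 0, c_1 = 2, c_2 = 0, c_3 = 1

D^0 f = -x^4 - 4x^3 + 2x - 1
D^1 f = -4x^3 - 12x^2 + 2
D^2 f = -12x^2 - 24x
D^3 f = -24x - 24
matching coefficients of g against c_0 f + c_1 Df + … from the top degree down determines the c_i
solution: c_0 = 0, c_1 = 2, c_2 = 0, c_3 = 1


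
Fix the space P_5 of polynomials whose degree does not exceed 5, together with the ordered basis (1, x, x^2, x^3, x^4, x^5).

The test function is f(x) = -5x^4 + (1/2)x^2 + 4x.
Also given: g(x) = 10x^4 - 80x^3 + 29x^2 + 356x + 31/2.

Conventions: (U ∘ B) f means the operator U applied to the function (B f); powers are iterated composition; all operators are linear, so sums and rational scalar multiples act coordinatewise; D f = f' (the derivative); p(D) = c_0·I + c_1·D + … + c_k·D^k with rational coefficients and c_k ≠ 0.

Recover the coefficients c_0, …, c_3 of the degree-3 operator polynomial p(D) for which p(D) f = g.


p(D) = -2·I + 4·D − (1/2)·D^2 − 3·D^3, i.e. c_0 = -2, c_1 = 4, c_2 = -1/2, c_3 = -3

D^0 f = -5x^4 + (1/2)x^2 + 4x
D^1 f = -20x^3 + x + 4
D^2 f = -60x^2 + 1
D^3 f = -120x
matching coefficients of g against c_0 f + c_1 Df + … from the top degree down determines the c_i
solution: c_0 = -2, c_1 = 4, c_2 = -1/2, c_3 = -3


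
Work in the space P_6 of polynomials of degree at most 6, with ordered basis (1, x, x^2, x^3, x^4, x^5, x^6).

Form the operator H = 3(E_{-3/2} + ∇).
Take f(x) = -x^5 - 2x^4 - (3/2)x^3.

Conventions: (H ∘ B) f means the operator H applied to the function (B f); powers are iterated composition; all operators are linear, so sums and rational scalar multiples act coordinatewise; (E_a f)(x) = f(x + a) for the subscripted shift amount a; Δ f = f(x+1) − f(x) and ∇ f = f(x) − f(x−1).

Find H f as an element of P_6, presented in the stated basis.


E_{-3/2} f = -x^5 + (11/2)x^4 - 12x^3 + (27/2)x^2 - (135/16)x + 81/32
∇ f = -5x^4 + 2x^3 - (5/2)x^2 + (3/2)x - 1/2
(E_{-3/2} + ∇) f = -x^5 + (1/2)x^4 - 10x^3 + 11x^2 - (111/16)x + 65/32
(3(E_{-3/2} + ∇)) f = -3x^5 + (3/2)x^4 - 30x^3 + 33x^2 - (333/16)x + 195/32

g(x) = -3x^5 + (3/2)x^4 - 30x^3 + 33x^2 - (333/16)x + 195/32


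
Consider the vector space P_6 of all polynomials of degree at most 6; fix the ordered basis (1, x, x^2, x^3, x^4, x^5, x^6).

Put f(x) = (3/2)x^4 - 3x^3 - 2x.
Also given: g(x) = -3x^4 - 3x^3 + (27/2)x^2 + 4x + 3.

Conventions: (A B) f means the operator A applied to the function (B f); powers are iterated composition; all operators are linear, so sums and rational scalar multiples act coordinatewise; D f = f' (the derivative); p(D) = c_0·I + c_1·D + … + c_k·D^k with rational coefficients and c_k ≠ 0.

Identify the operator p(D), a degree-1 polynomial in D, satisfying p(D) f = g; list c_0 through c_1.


p(D) = -2·I − (3/2)·D, i.e. c_0 = -2, c_1 = -3/2

D^0 f = (3/2)x^4 - 3x^3 - 2x
D^1 f = 6x^3 - 9x^2 - 2
matching coefficients of g against c_0 f + c_1 Df + … from the top degree down determines the c_i
solution: c_0 = -2, c_1 = -3/2


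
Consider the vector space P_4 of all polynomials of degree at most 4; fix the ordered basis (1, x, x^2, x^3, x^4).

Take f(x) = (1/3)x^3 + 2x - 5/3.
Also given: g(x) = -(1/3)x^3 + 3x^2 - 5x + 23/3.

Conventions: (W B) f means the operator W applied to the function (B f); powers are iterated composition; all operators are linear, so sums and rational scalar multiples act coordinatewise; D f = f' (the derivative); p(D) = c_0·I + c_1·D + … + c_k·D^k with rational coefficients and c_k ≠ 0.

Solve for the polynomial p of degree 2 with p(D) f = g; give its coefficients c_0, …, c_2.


p(D) = -I + 3·D − (3/2)·D^2, i.e. c_0 = -1, c_1 = 3, c_2 = -3/2

D^0 f = (1/3)x^3 + 2x - 5/3
D^1 f = x^2 + 2
D^2 f = 2x
matching coefficients of g against c_0 f + c_1 Df + … from the top degree down determines the c_i
solution: c_0 = -1, c_1 = 3, c_2 = -3/2


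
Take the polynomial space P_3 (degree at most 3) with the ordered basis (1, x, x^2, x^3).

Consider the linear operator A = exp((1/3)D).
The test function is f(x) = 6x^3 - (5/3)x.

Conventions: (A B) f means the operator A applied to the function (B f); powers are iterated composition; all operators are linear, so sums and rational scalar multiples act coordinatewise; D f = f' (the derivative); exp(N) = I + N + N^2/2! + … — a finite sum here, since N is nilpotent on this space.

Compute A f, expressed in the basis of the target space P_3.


g(x) = 6x^3 + 6x^2 + (1/3)x - 1/3

order-1 term: 6x^2 - 5/9
order-2 term: 2x
order-3 term: 2/9
the series for exp((1/3)D) f terminates at order 3
exp((1/3)D) f = 6x^3 + 6x^2 + (1/3)x - 1/3


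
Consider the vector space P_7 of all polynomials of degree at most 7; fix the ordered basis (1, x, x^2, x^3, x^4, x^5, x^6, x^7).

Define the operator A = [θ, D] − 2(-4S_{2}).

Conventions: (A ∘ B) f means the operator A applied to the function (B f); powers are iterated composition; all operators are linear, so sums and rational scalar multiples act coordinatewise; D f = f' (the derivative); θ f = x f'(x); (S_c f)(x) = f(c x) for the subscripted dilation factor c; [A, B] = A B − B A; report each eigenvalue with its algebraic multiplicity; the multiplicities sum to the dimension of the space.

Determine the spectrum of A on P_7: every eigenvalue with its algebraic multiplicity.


image of 1: 8
image of x: 16x - 1
image of x^2: 32x^2 - 2x
image of x^3: 64x^3 - 3x^2
image of x^4: 128x^4 - 4x^3
image of x^5: 256x^5 - 5x^4
image of x^6: 512x^6 - 6x^5
image of x^7: 1024x^7 - 7x^6
the matrix is upper triangular; its diagonal is (8, 16, 32, 64, 128, 256, 512, 1024)
for a triangular matrix the eigenvalues are the diagonal entries, with algebraic multiplicity their repetition count

λ = 8 (multiplicity 1), λ = 16 (multiplicity 1), λ = 32 (multiplicity 1), λ = 64 (multiplicity 1), λ = 128 (multiplicity 1), λ = 256 (multiplicity 1), λ = 512 (multiplicity 1), λ = 1024 (multiplicity 1)


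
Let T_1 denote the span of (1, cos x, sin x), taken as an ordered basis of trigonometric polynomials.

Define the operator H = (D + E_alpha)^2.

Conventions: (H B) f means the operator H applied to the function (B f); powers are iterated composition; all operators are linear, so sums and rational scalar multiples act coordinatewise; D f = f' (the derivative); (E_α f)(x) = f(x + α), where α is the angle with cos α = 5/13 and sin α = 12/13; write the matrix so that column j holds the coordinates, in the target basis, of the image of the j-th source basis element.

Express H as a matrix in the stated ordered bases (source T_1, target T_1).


image of 1: 1
image of cos x: -(600/169)cos x - (250/169)sin x
image of sin x: (250/169)cos x - (600/169)sin x
each image's coordinates form column j of the matrix

the matrix is [[1, 0, 0]; [0, -600/169, 250/169]; [0, -250/169, -600/169]] (rows listed top to bottom)


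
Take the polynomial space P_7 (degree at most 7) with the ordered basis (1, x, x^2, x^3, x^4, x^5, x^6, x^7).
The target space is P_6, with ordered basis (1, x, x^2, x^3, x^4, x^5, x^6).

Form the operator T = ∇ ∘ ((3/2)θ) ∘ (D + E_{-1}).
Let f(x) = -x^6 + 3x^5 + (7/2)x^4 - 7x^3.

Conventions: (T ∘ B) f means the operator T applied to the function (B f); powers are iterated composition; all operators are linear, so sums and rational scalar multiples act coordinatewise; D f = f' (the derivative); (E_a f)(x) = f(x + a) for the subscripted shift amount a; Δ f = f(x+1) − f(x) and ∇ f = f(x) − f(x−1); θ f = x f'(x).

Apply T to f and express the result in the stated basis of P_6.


D f = -6x^5 + 15x^4 + 14x^3 - 21x^2
E_{-1} f = -x^6 + 9x^5 - (53/2)x^4 + 29x^3 - 3x^2 - 14x + 13/2
(D + E_{-1}) f = -x^6 + 3x^5 - (23/2)x^4 + 43x^3 - 24x^2 - 14x + 13/2
θ (D + E_{-1}) f = -6x^6 + 15x^5 - 46x^4 + 129x^3 - 48x^2 - 14x
((3/2)θ) (D + E_{-1}) f = -9x^6 + (45/2)x^5 - 69x^4 + (387/2)x^3 - 72x^2 - 21x
∇ ((3/2)θ) (D + E_{-1}) f = -54x^5 + (495/2)x^4 - 681x^3 + (2709/2)x^2 - 1167x + 345

the image equals g(x) = -54x^5 + (495/2)x^4 - 681x^3 + (2709/2)x^2 - 1167x + 345


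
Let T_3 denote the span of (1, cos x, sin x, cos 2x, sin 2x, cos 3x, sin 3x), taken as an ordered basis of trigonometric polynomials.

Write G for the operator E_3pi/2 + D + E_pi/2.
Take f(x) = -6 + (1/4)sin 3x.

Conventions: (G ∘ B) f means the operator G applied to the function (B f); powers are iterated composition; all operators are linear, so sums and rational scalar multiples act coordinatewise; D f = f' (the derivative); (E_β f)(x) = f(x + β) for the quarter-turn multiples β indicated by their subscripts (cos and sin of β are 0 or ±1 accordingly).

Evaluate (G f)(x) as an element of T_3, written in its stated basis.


E_3pi/2 f = -6 + (1/4)cos 3x
D f = (3/4)cos 3x
E_pi/2 f = -6 - (1/4)cos 3x
(E_3pi/2 + D + E_pi/2) f = -12 + (3/4)cos 3x

the result is g(x) = -12 + (3/4)cos 3x


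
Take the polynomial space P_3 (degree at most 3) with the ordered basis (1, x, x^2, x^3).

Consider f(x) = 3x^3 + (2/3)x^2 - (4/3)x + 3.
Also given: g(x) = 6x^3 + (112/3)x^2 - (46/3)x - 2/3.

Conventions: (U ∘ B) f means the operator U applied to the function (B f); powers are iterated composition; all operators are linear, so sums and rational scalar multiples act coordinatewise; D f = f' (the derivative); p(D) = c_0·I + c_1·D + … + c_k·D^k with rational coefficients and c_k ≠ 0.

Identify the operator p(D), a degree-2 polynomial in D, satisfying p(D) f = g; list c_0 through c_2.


D^0 f = 3x^3 + (2/3)x^2 - (4/3)x + 3
D^1 f = 9x^2 + (4/3)x - 4/3
D^2 f = 18x + 4/3
matching coefficients of g against c_0 f + c_1 Df + … from the top degree down determines the c_i
solution: c_0 = 2, c_1 = 4, c_2 = -1

p(D) = 2·I + 4·D − D^2, i.e. c_0 = 2, c_1 = 4, c_2 = -1


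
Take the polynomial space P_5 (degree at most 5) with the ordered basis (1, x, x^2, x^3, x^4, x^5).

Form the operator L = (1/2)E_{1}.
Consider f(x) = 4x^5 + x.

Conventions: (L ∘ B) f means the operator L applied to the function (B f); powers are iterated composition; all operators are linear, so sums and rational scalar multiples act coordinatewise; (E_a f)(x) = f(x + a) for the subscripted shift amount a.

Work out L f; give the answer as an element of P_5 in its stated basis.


E_{1} f = 4x^5 + 20x^4 + 40x^3 + 40x^2 + 21x + 5
((1/2)E_{1}) f = 2x^5 + 10x^4 + 20x^3 + 20x^2 + (21/2)x + 5/2

the image equals g(x) = 2x^5 + 10x^4 + 20x^3 + 20x^2 + (21/2)x + 5/2


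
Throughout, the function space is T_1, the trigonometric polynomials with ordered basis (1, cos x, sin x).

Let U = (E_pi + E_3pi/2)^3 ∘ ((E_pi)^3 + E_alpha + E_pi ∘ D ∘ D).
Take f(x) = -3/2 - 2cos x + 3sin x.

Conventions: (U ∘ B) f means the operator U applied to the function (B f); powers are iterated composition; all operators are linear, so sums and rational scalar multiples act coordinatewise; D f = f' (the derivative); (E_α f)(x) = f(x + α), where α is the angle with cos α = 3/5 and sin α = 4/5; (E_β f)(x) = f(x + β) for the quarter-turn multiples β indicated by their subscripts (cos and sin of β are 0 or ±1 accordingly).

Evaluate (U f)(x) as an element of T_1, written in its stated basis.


E_pi f = -3/2 + 2cos x - 3sin x
E_pi E_pi f = -3/2 - 2cos x + 3sin x
E_pi E_pi E_pi f = -3/2 + 2cos x - 3sin x
E_alpha f = -3/2 + (6/5)cos x + (17/5)sin x
D f = 3cos x + 2sin x
D D f = 2cos x - 3sin x
E_pi D D f = -2cos x + 3sin x
((E_pi)^3 + E_alpha + E_pi ∘ D ∘ D) f = -3 + (6/5)cos x + (17/5)sin x
E_pi ((E_pi)^3 + E_alpha + E_pi ∘ D ∘ D) f = -3 - (6/5)cos x - (17/5)sin x
E_3pi/2 ((E_pi)^3 + E_alpha + E_pi ∘ D ∘ D) f = -3 - (17/5)cos x + (6/5)sin x
(E_pi + E_3pi/2) ((E_pi)^3 + E_alpha + E_pi ∘ D ∘ D) f = -6 - (23/5)cos x - (11/5)sin x
E_pi (E_pi + E_3pi/2) ((E_pi)^3 + E_alpha + E_pi ∘ D ∘ D) f = -6 + (23/5)cos x + (11/5)sin x
E_3pi/2 (E_pi + E_3pi/2) ((E_pi)^3 + E_alpha + E_pi ∘ D ∘ D) f = -6 + (11/5)cos x - (23/5)sin x
(E_pi + E_3pi/2) (E_pi + E_3pi/2) ((E_pi)^3 + E_alpha + E_pi ∘ D ∘ D) f = -12 + (34/5)cos x - (12/5)sin x
E_pi (E_pi + E_3pi/2) (E_pi + E_3pi/2) ((E_pi)^3 + E_alpha + E_pi ∘ D ∘ D) f = -12 - (34/5)cos x + (12/5)sin x
E_3pi/2 (E_pi + E_3pi/2) (E_pi + E_3pi/2) ((E_pi)^3 + E_alpha + E_pi ∘ D ∘ D) f = -12 + (12/5)cos x + (34/5)sin x
(E_pi + E_3pi/2) (E_pi + E_3pi/2) (E_pi + E_3pi/2) ((E_pi)^3 + E_alpha + E_pi ∘ D ∘ D) f = -24 - (22/5)cos x + (46/5)sin x

the image equals g(x) = -24 - (22/5)cos x + (46/5)sin x


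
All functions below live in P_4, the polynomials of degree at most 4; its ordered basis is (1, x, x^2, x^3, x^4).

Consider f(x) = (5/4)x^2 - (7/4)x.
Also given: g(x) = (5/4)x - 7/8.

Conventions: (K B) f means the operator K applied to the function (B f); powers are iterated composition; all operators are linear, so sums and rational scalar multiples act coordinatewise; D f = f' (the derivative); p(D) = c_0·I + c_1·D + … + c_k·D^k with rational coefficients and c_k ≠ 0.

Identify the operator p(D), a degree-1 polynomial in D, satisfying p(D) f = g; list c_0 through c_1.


p(D) = (1/2)·D, i.e. c_0 = 0, c_1 = 1/2

D^0 f = (5/4)x^2 - (7/4)x
D^1 f = (5/2)x - 7/4
matching coefficients of g against c_0 f + c_1 Df + … from the top degree down determines the c_i
solution: c_0 = 0, c_1 = 1/2


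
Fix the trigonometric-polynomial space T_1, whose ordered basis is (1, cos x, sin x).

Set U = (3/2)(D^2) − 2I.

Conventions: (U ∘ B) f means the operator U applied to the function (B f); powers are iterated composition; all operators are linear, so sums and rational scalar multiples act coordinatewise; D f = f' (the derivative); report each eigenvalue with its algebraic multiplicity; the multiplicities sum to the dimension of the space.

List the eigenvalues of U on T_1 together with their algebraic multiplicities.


λ = -7/2 (multiplicity 2), λ = -2 (multiplicity 1)

image of 1: -2
image of cos x: -(7/2)cos x
image of sin x: -(7/2)sin x
the matrix is diagonal; its diagonal is (-2, -7/2, -7/2)
for a triangular matrix the eigenvalues are the diagonal entries, with algebraic multiplicity their repetition count


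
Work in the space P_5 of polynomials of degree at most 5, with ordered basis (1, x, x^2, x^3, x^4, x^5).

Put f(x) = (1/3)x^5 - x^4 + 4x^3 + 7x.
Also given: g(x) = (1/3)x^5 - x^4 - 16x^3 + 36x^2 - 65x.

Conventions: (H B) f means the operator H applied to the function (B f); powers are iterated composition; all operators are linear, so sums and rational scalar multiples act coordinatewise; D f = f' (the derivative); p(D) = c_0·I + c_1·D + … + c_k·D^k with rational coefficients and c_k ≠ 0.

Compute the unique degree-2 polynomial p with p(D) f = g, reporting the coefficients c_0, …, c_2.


c_0 = 1, c_1 = 0, c_2 = -3

D^0 f = (1/3)x^5 - x^4 + 4x^3 + 7x
D^1 f = (5/3)x^4 - 4x^3 + 12x^2 + 7
D^2 f = (20/3)x^3 - 12x^2 + 24x
matching coefficients of g against c_0 f + c_1 Df + … from the top degree down determines the c_i
solution: c_0 = 1, c_1 = 0, c_2 = -3


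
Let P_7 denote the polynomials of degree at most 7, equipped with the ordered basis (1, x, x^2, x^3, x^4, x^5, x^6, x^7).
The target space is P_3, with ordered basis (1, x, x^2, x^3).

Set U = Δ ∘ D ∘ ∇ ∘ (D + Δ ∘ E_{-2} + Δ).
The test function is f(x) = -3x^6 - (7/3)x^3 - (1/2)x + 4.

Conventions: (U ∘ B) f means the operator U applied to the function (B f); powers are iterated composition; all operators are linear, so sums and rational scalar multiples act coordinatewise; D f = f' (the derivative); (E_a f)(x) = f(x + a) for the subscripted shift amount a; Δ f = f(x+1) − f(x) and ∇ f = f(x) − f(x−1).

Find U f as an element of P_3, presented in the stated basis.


D f = -18x^5 - 7x^2 - 1/2
E_{-2} f = -3x^6 + 36x^5 - 180x^4 + (1433/3)x^3 - 706x^2 + (1095/2)x - 505/3
Δ E_{-2} f = -18x^5 + 135x^4 - 420x^3 + 668x^2 - 537x + 1033/6
Δ f = -18x^5 - 45x^4 - 60x^3 - 52x^2 - 25x - 35/6
(D + Δ ∘ E_{-2} + Δ) f = -54x^5 + 90x^4 - 480x^3 + 609x^2 - 562x + 995/6
∇ (D + Δ ∘ E_{-2} + Δ) f = -270x^4 + 900x^3 - 2520x^2 + 3288x - 1795
D ∇ (D + Δ ∘ E_{-2} + Δ) f = -1080x^3 + 2700x^2 - 5040x + 3288
Δ D ∇ (D + Δ ∘ E_{-2} + Δ) f = -3240x^2 + 2160x - 3420

the image equals g(x) = -3240x^2 + 2160x - 3420


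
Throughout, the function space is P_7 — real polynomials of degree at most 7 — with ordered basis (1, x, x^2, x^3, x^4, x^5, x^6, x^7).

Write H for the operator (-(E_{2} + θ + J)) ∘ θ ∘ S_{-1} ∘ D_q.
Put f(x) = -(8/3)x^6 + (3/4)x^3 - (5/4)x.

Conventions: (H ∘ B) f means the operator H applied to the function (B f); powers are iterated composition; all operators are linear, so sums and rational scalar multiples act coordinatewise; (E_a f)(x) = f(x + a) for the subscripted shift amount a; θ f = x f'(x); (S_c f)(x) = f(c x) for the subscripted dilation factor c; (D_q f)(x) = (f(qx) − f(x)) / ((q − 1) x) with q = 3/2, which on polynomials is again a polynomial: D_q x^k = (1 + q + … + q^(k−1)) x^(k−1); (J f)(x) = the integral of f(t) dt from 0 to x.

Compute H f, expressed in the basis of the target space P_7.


D_q f = -(665/12)x^5 + (57/16)x^2 - 5/4
S_{-1} D_q f = (665/12)x^5 + (57/16)x^2 - 5/4
θ (S_{-1} ∘ D_q) f = (3325/12)x^5 + (57/8)x^2
E_{2} (θ ∘ S_{-1} ∘ D_q) f = (3325/12)x^5 + (16625/6)x^4 + (33250/3)x^3 + (532171/24)x^2 + (133171/6)x + 53371/6
θ (θ ∘ S_{-1} ∘ D_q) f = (16625/12)x^5 + (57/4)x^2
J (θ ∘ S_{-1} ∘ D_q) f = (3325/72)x^6 + (19/8)x^3
(E_{2} + θ + J) (θ ∘ S_{-1} ∘ D_q) f = (3325/72)x^6 + (3325/2)x^5 + (16625/6)x^4 + (266057/24)x^3 + (532513/24)x^2 + (133171/6)x + 53371/6
(-(E_{2} + θ + J)) (θ ∘ S_{-1} ∘ D_q) f = -(3325/72)x^6 - (3325/2)x^5 - (16625/6)x^4 - (266057/24)x^3 - (532513/24)x^2 - (133171/6)x - 53371/6

the result is g(x) = -(3325/72)x^6 - (3325/2)x^5 - (16625/6)x^4 - (266057/24)x^3 - (532513/24)x^2 - (133171/6)x - 53371/6


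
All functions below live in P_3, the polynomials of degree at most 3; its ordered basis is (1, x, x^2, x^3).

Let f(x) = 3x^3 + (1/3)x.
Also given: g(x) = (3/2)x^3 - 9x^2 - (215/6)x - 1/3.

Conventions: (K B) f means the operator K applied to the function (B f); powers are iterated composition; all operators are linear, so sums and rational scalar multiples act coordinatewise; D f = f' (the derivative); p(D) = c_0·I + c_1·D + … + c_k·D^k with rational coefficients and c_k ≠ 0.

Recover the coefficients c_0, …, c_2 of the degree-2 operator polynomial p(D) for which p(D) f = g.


c_0 = 1/2, c_1 = -1, c_2 = -2

D^0 f = 3x^3 + (1/3)x
D^1 f = 9x^2 + 1/3
D^2 f = 18x
matching coefficients of g against c_0 f + c_1 Df + … from the top degree down determines the c_i
solution: c_0 = 1/2, c_1 = -1, c_2 = -2


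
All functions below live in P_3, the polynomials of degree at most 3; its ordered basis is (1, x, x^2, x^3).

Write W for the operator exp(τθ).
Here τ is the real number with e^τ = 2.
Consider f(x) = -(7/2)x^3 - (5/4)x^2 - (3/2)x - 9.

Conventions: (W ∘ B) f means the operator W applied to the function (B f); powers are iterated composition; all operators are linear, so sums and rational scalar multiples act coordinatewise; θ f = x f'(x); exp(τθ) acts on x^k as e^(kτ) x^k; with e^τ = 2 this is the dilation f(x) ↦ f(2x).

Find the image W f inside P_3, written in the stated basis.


the image equals g(x) = -28x^3 - 5x^2 - 3x - 9

exp(τθ) x^k = e^(kτ) x^k; with e^τ = 2 this sends x^k to 2^k x^k
x ↦ 2 x
x^2 ↦ 4 x^2
x^3 ↦ 8 x^3
applying this coordinatewise to f: exp(τθ) f = -28x^3 - 5x^2 - 3x - 9


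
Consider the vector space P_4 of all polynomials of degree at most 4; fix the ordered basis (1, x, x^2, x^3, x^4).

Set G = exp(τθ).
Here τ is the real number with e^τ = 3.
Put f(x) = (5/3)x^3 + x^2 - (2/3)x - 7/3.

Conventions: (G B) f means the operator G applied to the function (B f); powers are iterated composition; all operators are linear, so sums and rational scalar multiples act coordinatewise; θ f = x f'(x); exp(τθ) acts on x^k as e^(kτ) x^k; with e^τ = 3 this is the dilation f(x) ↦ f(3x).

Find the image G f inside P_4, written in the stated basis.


exp(τθ) x^k = e^(kτ) x^k; with e^τ = 3 this sends x^k to 3^k x^k
x ↦ 3 x
x^2 ↦ 9 x^2
x^3 ↦ 27 x^3
applying this coordinatewise to f: exp(τθ) f = 45x^3 + 9x^2 - 2x - 7/3

the image equals g(x) = 45x^3 + 9x^2 - 2x - 7/3


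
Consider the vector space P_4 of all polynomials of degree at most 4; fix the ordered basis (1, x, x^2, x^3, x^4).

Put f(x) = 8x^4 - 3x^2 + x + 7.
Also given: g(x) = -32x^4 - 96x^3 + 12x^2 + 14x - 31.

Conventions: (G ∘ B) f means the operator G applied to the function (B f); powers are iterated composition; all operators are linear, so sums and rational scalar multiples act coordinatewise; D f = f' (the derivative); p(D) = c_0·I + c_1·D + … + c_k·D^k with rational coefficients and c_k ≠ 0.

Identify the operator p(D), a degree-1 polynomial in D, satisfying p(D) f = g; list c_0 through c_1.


D^0 f = 8x^4 - 3x^2 + x + 7
D^1 f = 32x^3 - 6x + 1
matching coefficients of g against c_0 f + c_1 Df + … from the top degree down determines the c_i
solution: c_0 = -4, c_1 = -3

p(D) = -4·I − 3·D, i.e. c_0 = -4, c_1 = -3


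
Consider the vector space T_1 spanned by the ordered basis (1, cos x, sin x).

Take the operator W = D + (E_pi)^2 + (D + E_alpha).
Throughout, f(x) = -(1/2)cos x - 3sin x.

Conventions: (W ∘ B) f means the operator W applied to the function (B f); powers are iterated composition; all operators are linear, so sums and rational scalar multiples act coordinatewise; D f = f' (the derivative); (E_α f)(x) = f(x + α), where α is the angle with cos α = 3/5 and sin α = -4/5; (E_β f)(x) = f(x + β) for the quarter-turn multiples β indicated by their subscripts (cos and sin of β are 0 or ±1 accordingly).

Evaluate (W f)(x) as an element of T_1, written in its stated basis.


the image equals g(x) = -(22/5)cos x - (21/5)sin x

D f = -3cos x + (1/2)sin x
E_pi f = (1/2)cos x + 3sin x
E_pi E_pi f = -(1/2)cos x - 3sin x
D f = -3cos x + (1/2)sin x
E_alpha f = (21/10)cos x - (11/5)sin x
(D + E_alpha) f = -(9/10)cos x - (17/10)sin x
(D + (E_pi)^2 + (D + E_alpha)) f = -(22/5)cos x - (21/5)sin x


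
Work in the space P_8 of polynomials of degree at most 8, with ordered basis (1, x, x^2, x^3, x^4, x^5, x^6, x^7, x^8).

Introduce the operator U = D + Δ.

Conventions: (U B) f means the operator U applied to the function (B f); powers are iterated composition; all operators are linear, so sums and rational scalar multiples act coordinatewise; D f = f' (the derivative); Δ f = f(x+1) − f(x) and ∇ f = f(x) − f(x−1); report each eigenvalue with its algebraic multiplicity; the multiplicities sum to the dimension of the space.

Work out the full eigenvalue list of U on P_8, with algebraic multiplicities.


λ = 0 (multiplicity 9)

image of 1: 0
image of x: 2
image of x^2: 4x + 1
image of x^3: 6x^2 + 3x + 1
image of x^4: 8x^3 + 6x^2 + 4x + 1
image of x^5: 10x^4 + 10x^3 + 10x^2 + 5x + 1
image of x^6: 12x^5 + 15x^4 + 20x^3 + 15x^2 + 6x + 1
image of x^7: 14x^6 + 21x^5 + 35x^4 + 35x^3 + 21x^2 + 7x + 1
image of x^8: 16x^7 + 28x^6 + 56x^5 + 70x^4 + 56x^3 + 28x^2 + 8x + 1
the matrix is upper triangular; its diagonal is (0, 0, 0, 0, 0, 0, 0, 0, 0)
for a triangular matrix the eigenvalues are the diagonal entries, with algebraic multiplicity their repetition count


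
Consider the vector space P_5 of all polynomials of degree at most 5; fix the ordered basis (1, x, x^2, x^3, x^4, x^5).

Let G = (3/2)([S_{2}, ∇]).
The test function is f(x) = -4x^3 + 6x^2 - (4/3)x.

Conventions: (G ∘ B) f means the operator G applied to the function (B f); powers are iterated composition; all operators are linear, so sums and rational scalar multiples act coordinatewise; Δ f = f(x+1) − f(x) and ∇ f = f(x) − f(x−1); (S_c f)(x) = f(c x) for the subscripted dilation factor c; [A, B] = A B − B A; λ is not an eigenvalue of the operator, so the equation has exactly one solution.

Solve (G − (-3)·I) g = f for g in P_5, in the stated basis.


the result is g(x) = -(4/3)x^3 - 6x^2 - (4/9)x + 37/9

write g with unknown coordinates in the stated basis and equate coefficients in (G − (-3)·I) g = f
solving from the highest basis element down gives g = -(4/3)x^3 - 6x^2 - (4/9)x + 37/9
check: G g = 24x^2 - 37/3
so G g − (-3)·g = -4x^3 + 6x^2 - (4/3)x = f ✓


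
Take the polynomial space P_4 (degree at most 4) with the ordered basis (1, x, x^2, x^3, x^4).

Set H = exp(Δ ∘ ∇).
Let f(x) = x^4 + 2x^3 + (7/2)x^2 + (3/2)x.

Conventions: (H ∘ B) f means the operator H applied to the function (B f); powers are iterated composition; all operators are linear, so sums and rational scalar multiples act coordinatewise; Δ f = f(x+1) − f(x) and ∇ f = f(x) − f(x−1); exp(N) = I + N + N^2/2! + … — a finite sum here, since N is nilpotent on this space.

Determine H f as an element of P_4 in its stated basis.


order-1 term: 12x^2 + 12x + 9
order-2 term: 12
the series for exp(Δ ∘ ∇) f terminates at order 2
exp(Δ ∘ ∇) f = x^4 + 2x^3 + (31/2)x^2 + (27/2)x + 21

g(x) = x^4 + 2x^3 + (31/2)x^2 + (27/2)x + 21


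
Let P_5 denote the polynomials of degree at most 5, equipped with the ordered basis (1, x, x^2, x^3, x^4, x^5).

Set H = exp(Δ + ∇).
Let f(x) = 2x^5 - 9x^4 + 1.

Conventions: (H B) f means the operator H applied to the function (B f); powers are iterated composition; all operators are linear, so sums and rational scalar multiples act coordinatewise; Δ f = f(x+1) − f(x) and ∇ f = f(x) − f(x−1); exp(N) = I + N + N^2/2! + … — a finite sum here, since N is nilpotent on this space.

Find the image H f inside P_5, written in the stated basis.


order-1 term: 20x^4 - 72x^3 + 40x^2 - 72x + 4
order-2 term: 80x^3 - 216x^2 + 160x - 144
order-3 term: 160x^2 - 288x + 160
order-4 term: 160x - 144
order-5 term: 64
the series for exp(Δ + ∇) f terminates at order 5
exp(Δ + ∇) f = 2x^5 + 11x^4 + 8x^3 - 16x^2 - 40x - 59

the result is g(x) = 2x^5 + 11x^4 + 8x^3 - 16x^2 - 40x - 59


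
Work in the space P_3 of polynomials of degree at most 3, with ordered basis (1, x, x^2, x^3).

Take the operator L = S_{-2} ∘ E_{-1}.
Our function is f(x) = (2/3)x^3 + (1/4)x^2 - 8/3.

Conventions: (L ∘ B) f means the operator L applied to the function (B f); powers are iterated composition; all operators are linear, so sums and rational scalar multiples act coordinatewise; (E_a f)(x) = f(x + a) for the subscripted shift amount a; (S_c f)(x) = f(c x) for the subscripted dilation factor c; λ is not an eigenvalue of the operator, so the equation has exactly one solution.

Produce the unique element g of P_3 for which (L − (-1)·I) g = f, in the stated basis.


write g with unknown coordinates in the stated basis and equate coefficients in (L − (-1)·I) g = f
solving from the highest basis element down gives g = -(2/21)x^3 - (5/28)x^2 - (1/7)x - 229/168
check: L g = (16/21)x^3 + (3/7)x^2 + (1/7)x - 73/56
so L g − (-1)·g = (2/3)x^3 + (1/4)x^2 - 8/3 = f ✓

g(x) = -(2/21)x^3 - (5/28)x^2 - (1/7)x - 229/168


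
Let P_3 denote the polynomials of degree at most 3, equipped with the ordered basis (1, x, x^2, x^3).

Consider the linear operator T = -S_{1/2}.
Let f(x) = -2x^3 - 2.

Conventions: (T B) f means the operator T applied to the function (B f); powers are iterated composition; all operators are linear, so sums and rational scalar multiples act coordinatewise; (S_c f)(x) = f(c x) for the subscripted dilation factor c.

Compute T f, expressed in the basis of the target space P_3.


S_{1/2} f = -(1/4)x^3 - 2
(-S_{1/2}) f = (1/4)x^3 + 2

the image equals g(x) = (1/4)x^3 + 2


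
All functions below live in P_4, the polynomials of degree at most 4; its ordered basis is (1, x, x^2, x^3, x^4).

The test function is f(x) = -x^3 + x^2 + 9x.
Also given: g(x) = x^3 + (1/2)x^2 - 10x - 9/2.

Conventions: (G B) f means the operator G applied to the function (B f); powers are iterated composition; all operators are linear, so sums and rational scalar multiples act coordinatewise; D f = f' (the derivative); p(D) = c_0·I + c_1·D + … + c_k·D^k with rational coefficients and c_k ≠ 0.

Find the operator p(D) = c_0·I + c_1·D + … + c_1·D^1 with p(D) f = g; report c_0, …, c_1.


D^0 f = -x^3 + x^2 + 9x
D^1 f = -3x^2 + 2x + 9
matching coefficients of g against c_0 f + c_1 Df + … from the top degree down determines the c_i
solution: c_0 = -1, c_1 = -1/2

p(D) = -I − (1/2)·D, i.e. c_0 = -1, c_1 = -1/2


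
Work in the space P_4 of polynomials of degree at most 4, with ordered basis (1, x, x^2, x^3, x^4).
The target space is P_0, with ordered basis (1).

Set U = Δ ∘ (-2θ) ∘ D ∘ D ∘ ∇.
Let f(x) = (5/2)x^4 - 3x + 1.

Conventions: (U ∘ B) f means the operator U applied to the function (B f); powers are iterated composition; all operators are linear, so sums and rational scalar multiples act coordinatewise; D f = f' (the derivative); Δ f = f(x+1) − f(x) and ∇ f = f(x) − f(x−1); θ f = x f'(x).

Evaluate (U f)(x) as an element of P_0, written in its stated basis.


the image equals g(x) = -120

∇ f = 10x^3 - 15x^2 + 10x - 11/2
D ∇ f = 30x^2 - 30x + 10
D D ∇ f = 60x - 30
θ (D ∘ D ∘ ∇) f = 60x
(-2θ) (D ∘ D ∘ ∇) f = -120x
Δ (-2θ) (D ∘ D ∘ ∇) f = -120


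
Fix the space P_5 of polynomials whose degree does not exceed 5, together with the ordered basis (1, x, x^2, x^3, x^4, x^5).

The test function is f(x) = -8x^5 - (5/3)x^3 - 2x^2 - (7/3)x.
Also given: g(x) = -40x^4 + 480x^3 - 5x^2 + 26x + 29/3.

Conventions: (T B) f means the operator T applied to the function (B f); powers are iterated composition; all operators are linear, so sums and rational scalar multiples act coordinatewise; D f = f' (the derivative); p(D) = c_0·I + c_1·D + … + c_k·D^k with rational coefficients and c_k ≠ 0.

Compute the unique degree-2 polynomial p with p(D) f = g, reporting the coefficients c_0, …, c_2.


D^0 f = -8x^5 - (5/3)x^3 - 2x^2 - (7/3)x
D^1 f = -40x^4 - 5x^2 - 4x - 7/3
D^2 f = -160x^3 - 10x - 4
matching coefficients of g against c_0 f + c_1 Df + … from the top degree down determines the c_i
solution: c_0 = 0, c_1 = 1, c_2 = -3

c_0 = 0, c_1 = 1, c_2 = -3


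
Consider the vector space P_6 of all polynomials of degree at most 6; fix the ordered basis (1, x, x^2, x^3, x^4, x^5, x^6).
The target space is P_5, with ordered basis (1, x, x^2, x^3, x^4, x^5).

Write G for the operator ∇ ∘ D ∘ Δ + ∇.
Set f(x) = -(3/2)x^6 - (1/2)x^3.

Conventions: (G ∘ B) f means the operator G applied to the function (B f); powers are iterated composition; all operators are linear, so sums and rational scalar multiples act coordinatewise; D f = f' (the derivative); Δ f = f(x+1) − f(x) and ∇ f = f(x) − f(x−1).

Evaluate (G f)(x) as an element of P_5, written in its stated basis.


Δ f = -9x^5 - (45/2)x^4 - 30x^3 - 24x^2 - (21/2)x - 2
D Δ f = -45x^4 - 90x^3 - 90x^2 - 48x - 21/2
∇ D Δ f = -180x^3 - 90x - 3
∇ f = -9x^5 + (45/2)x^4 - 30x^3 + 21x^2 - (15/2)x + 1
(∇ ∘ D ∘ Δ + ∇) f = -9x^5 + (45/2)x^4 - 210x^3 + 21x^2 - (195/2)x - 2

the image equals g(x) = -9x^5 + (45/2)x^4 - 210x^3 + 21x^2 - (195/2)x - 2


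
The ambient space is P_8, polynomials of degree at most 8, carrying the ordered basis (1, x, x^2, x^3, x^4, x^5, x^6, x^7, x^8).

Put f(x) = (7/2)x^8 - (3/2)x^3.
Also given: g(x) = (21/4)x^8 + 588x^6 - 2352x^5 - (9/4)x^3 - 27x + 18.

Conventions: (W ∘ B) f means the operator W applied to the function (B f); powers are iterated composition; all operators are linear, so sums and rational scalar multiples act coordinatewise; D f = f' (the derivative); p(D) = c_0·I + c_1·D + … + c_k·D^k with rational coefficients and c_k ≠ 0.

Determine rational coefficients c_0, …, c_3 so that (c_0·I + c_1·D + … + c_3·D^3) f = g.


c_0 = 3/2, c_1 = 0, c_2 = 3, c_3 = -2

D^0 f = (7/2)x^8 - (3/2)x^3
D^1 f = 28x^7 - (9/2)x^2
D^2 f = 196x^6 - 9x
D^3 f = 1176x^5 - 9
matching coefficients of g against c_0 f + c_1 Df + … from the top degree down determines the c_i
solution: c_0 = 3/2, c_1 = 0, c_2 = 3, c_3 = -2


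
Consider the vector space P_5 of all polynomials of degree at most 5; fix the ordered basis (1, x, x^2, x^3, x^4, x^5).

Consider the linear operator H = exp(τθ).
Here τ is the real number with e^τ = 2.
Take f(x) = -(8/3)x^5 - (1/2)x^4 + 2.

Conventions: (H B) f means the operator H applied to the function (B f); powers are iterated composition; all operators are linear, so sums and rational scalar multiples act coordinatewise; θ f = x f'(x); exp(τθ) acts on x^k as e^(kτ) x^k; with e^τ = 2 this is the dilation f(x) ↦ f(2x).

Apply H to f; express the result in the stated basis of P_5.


exp(τθ) x^k = e^(kτ) x^k; with e^τ = 2 this sends x^k to 2^k x^k
x^4 ↦ 16 x^4
x^5 ↦ 32 x^5
applying this coordinatewise to f: exp(τθ) f = -(256/3)x^5 - 8x^4 + 2

the image equals g(x) = -(256/3)x^5 - 8x^4 + 2


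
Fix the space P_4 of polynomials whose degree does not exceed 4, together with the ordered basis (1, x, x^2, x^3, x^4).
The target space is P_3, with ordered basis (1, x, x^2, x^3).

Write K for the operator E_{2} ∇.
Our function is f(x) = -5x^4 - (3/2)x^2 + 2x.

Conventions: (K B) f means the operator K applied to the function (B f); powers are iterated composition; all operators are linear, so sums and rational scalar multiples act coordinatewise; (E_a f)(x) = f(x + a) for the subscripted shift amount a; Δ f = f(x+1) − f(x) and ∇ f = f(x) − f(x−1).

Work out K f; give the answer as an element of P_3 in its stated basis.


∇ f = -20x^3 + 30x^2 - 23x + 17/2
E_{2} ∇ f = -20x^3 - 90x^2 - 143x - 155/2

the result is g(x) = -20x^3 - 90x^2 - 143x - 155/2


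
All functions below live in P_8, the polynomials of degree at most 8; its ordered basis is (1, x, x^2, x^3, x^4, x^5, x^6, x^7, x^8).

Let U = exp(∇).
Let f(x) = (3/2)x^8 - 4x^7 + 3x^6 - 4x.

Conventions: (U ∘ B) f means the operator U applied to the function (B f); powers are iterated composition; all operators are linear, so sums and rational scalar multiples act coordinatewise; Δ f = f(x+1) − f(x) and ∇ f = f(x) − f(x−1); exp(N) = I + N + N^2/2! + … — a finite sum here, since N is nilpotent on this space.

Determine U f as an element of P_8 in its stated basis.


g(x) = (3/2)x^8 + 8x^7 - 25x^6 - 66x^5 + 245x^4 - 32x^3 - 501x^2 + 392x + 8

order-1 term: 12x^7 - 70x^6 + 186x^5 - 290x^4 + 284x^3 - 171x^2 + 58x - 25/2
order-2 term: 42x^6 - 336x^5 + 1200x^4 - 2420x^3 + 2877x^2 - 1894x + 1071/2
order-3 term: 84x^5 - 770x^4 + 3000x^3 - 6150x^2 + 6582x - 2923
order-4 term: 105x^4 - 980x^3 + 3615x^2 - 6200x + 8293/2
order-5 term: 84x^3 - 714x^2 + 2118x - 2180
order-6 term: 42x^2 - 280x + 486
order-7 term: 12x - 46
order-8 term: 3/2
the series for exp(∇) f terminates at order 8
exp(∇) f = (3/2)x^8 + 8x^7 - 25x^6 - 66x^5 + 245x^4 - 32x^3 - 501x^2 + 392x + 8


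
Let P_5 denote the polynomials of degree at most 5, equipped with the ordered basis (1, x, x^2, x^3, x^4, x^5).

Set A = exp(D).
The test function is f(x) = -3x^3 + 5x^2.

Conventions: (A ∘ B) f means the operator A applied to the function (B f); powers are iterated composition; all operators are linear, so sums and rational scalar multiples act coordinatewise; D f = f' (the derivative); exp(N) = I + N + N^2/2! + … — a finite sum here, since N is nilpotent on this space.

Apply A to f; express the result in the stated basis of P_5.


order-1 term: -9x^2 + 10x
order-2 term: -9x + 5
order-3 term: -3
the series for exp(D) f terminates at order 3
exp(D) f = -3x^3 - 4x^2 + x + 2

g(x) = -3x^3 - 4x^2 + x + 2


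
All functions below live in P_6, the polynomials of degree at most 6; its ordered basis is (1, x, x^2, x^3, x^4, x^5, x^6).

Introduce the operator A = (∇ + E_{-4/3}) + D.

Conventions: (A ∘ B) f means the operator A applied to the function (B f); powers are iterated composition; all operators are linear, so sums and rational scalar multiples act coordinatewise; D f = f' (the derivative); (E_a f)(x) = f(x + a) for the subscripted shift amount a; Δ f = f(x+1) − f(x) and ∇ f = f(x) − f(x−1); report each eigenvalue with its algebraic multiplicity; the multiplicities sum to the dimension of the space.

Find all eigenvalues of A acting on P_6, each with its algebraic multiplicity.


λ = 1 (multiplicity 7)

image of 1: 1
image of x: x + 2/3
image of x^2: x^2 + (4/3)x + 7/9
image of x^3: x^3 + 2x^2 + (7/3)x - 37/27
image of x^4: x^4 + (8/3)x^3 + (14/3)x^2 - (148/27)x + 175/81
image of x^5: x^5 + (10/3)x^4 + (70/9)x^3 - (370/27)x^2 + (875/81)x - 781/243
image of x^6: x^6 + 4x^5 + (35/3)x^4 - (740/27)x^3 + (875/27)x^2 - (1562/81)x + 3367/729
the matrix is upper triangular; its diagonal is (1, 1, 1, 1, 1, 1, 1)
for a triangular matrix the eigenvalues are the diagonal entries, with algebraic multiplicity their repetition count


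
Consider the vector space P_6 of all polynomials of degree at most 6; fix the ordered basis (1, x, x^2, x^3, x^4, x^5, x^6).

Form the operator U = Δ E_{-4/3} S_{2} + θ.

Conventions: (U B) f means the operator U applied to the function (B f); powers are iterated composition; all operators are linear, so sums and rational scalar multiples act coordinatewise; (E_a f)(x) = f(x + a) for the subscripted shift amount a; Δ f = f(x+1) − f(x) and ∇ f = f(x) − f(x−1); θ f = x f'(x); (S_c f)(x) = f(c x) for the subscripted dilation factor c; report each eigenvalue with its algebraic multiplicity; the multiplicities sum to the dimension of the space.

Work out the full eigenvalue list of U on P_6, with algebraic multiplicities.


λ = 0 (multiplicity 1), λ = 1 (multiplicity 1), λ = 2 (multiplicity 1), λ = 3 (multiplicity 1), λ = 4 (multiplicity 1), λ = 5 (multiplicity 1), λ = 6 (multiplicity 1)

image of 1: 0
image of x: x + 2
image of x^2: 2x^2 + 8x - 20/3
image of x^3: 3x^3 + 24x^2 - 40x + 56/3
image of x^4: 4x^4 + 64x^3 - 160x^2 + (448/3)x - 1360/27
image of x^5: 5x^5 + 160x^4 - (1600/3)x^3 + (2240/3)x^2 - (13600/27)x + 10912/81
image of x^6: 6x^6 + 384x^5 - 1600x^4 + (8960/3)x^3 - (27200/9)x^2 + (43648/27)x - 29120/81
the matrix is upper triangular; its diagonal is (0, 1, 2, 3, 4, 5, 6)
for a triangular matrix the eigenvalues are the diagonal entries, with algebraic multiplicity their repetition count


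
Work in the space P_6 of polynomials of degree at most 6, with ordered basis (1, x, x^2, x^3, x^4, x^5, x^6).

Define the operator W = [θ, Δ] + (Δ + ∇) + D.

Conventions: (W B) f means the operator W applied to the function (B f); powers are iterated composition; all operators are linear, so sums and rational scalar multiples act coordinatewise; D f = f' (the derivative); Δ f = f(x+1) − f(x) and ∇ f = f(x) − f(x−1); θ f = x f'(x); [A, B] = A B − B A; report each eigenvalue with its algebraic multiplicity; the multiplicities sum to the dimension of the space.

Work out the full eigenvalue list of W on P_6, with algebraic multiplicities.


image of 1: 0
image of x: 2
image of x^2: 4x - 2
image of x^3: 6x^2 - 6x - 1
image of x^4: 8x^3 - 12x^2 - 4x - 4
image of x^5: 10x^4 - 20x^3 - 10x^2 - 20x - 3
image of x^6: 12x^5 - 30x^4 - 20x^3 - 60x^2 - 18x - 6
the matrix is upper triangular; its diagonal is (0, 0, 0, 0, 0, 0, 0)
for a triangular matrix the eigenvalues are the diagonal entries, with algebraic multiplicity their repetition count

λ = 0 (multiplicity 7)
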